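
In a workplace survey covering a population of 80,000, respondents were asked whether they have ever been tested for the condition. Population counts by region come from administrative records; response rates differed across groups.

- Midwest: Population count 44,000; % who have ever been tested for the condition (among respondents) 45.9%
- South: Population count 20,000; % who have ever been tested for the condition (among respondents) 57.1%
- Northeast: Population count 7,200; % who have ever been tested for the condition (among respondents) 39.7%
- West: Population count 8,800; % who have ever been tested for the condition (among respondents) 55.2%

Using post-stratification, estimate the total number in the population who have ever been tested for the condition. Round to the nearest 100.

39,300

Estimated count per cell = population count × respondent percentage:
  Midwest: 44,000 × 45.9% = 20,196
  South: 20,000 × 57.1% = 11,420
  Northeast: 7,200 × 39.7% = 2858.4
  West: 8,800 × 55.2% = 4857.6
Estimated total = 39,332 → 39,300.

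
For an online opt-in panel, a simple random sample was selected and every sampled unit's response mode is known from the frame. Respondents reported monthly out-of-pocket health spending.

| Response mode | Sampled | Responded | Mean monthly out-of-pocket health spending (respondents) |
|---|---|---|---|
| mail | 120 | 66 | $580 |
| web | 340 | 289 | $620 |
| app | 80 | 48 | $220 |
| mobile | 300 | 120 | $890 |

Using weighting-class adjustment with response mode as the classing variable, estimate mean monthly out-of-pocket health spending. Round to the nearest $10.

Class response rates: mail 66/120 = 55%, web 289/340 = 85%, app 48/80 = 60%, mobile 120/300 = 40%.
Each respondent's weight = sampled/responded in their class; summing within a class gives n_sampled, so:
  mail: 120 × 580 = 69,600
  web: 340 × 620 = 210,800
  app: 80 × 220 = 17,600
  mobile: 300 × 890 = 267,000
Adjusted estimate = 565,000 / 840 = 672.619 → $670.

$670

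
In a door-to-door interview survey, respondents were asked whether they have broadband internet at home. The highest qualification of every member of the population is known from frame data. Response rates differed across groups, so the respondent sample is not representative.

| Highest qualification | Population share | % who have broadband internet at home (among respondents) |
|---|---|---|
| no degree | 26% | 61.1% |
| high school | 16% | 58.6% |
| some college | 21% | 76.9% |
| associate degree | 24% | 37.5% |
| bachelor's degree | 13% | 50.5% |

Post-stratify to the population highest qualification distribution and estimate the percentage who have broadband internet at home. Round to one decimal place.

57.0%

Each cell contributes population-share × respondent value:
  no degree: 0.26 × 61.1 = 15.886
  high school: 0.16 × 58.6 = 9.376
  some college: 0.21 × 76.9 = 16.149
  associate degree: 0.24 × 37.5 = 9
  bachelor's degree: 0.13 × 50.5 = 6.565
Post-stratified estimate = 56.976 → 57.0%.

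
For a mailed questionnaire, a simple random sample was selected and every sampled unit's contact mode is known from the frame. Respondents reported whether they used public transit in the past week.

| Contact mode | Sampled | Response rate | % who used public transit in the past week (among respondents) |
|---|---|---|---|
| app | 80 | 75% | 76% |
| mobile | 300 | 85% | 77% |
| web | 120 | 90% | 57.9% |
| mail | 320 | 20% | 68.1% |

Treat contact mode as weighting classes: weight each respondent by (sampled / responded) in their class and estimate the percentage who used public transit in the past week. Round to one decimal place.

Inverse-response-rate weighting restores each class to its sampled count, so class totals weight by n_sampled:
  app: 80 × 76 = 6080
  mobile: 300 × 77 = 23,100
  web: 120 × 57.9 = 6948
  mail: 320 × 68.1 = 21,792
Adjusted estimate = 57,920 / 820 = 70.6341 → 70.6%.

70.6%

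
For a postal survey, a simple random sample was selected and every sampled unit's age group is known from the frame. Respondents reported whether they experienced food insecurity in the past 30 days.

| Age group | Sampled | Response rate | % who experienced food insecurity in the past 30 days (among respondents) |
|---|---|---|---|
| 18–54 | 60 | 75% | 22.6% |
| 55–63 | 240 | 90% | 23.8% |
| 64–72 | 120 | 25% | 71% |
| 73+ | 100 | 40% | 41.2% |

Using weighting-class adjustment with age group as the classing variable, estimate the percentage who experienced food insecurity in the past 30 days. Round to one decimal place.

With weight = n_sampled/n_responded per class, the weighted class total is n_sampled:
  18–54: 60 × 22.6 = 1356
  55–63: 240 × 23.8 = 5712
  64–72: 120 × 71 = 8520
  73+: 100 × 41.2 = 4120
Adjusted estimate = 19,708 / 520 = 37.9 → 37.9%.

37.9%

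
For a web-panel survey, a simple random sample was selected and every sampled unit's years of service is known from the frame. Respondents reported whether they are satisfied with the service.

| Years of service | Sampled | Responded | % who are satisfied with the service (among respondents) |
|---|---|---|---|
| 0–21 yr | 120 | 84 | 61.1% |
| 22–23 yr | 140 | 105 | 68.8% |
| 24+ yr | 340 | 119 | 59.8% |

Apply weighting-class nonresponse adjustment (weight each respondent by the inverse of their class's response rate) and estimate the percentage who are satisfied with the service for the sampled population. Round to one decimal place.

62.2%

Response rates by class: 0–21 yr 84/120 = 70%, 22–23 yr 105/140 = 75%, 24+ yr 119/340 = 35%.
Inverse-response-rate weighting restores each class to its sampled count, so class totals weight by n_sampled:
  0–21 yr: 120 × 61.1 = 7332
  22–23 yr: 140 × 68.8 = 9632
  24+ yr: 340 × 59.8 = 20,332
Adjusted estimate = 37,296 / 600 = 62.16 → 62.2%.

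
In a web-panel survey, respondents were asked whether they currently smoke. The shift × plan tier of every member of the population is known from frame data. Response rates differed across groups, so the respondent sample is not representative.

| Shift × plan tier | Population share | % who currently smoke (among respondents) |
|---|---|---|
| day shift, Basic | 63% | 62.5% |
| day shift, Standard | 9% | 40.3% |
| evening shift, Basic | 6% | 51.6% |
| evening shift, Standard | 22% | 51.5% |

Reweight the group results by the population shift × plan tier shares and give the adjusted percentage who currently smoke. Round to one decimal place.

Post-stratification weights by population share, not respondent share:
  day shift, Basic: 0.63 × 62.5 = 39.375
  day shift, Standard: 0.09 × 40.3 = 3.627
  evening shift, Basic: 0.06 × 51.6 = 3.096
  evening shift, Standard: 0.22 × 51.5 = 11.33
Post-stratified estimate = 57.428 → 57.4%.

57.4%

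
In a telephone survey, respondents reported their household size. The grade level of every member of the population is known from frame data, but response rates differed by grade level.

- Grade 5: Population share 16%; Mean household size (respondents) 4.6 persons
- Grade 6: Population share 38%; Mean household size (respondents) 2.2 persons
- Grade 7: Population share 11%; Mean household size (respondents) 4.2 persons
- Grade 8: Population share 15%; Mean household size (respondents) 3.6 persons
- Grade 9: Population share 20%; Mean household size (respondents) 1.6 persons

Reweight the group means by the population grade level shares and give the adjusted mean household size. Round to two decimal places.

2.89

Post-stratification weights by population share, not respondent share:
  Grade 5: 0.16 × 4.6 = 0.736
  Grade 6: 0.38 × 2.2 = 0.836
  Grade 7: 0.11 × 4.2 = 0.462
  Grade 8: 0.15 × 3.6 = 0.54
  Grade 9: 0.2 × 1.6 = 0.32
Post-stratified estimate = 2.894 → 2.89.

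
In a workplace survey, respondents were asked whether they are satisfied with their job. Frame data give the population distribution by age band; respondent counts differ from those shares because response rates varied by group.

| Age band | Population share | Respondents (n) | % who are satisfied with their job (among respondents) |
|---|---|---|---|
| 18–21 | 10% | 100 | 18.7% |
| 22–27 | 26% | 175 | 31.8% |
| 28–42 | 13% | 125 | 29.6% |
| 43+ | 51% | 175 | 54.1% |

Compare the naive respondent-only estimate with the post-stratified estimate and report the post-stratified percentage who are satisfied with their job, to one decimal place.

Without adjustment, the pooled respondent share is:
  (100/575)×18.7 + (175/575)×31.8 + (125/575)×29.6 + (175/575)×54.1 = 35.8304%
Post-stratified estimate weights by population shares:
  0.1×18.7 + 0.26×31.8 + 0.13×29.6 + 0.51×54.1 = 41.577%

41.6%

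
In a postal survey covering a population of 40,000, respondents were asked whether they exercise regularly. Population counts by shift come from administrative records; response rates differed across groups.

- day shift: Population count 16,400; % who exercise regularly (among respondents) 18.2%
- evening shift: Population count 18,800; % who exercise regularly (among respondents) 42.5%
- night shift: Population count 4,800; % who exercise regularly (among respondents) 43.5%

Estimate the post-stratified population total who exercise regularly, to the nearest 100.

Apply each group's respondent rate to its population count:
  day shift: 16,400 × 18.2% = 2984.8
  evening shift: 18,800 × 42.5% = 7990
  night shift: 4,800 × 43.5% = 2088
Estimated total = 13062.8 → 13,100.

13,100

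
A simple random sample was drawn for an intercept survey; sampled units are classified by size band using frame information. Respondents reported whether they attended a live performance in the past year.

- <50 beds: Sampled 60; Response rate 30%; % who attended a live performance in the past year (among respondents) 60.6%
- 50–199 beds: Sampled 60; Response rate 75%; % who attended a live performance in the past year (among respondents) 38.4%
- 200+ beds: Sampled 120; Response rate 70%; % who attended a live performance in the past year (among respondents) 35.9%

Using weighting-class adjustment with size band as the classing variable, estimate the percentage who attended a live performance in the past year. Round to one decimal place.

42.7%

With weight = n_sampled/n_responded per class, the weighted class total is n_sampled:
  <50 beds: 60 × 60.6 = 3636
  50–199 beds: 60 × 38.4 = 2304
  200+ beds: 120 × 35.9 = 4308
Adjusted estimate = 10,248 / 240 = 42.7 → 42.7%.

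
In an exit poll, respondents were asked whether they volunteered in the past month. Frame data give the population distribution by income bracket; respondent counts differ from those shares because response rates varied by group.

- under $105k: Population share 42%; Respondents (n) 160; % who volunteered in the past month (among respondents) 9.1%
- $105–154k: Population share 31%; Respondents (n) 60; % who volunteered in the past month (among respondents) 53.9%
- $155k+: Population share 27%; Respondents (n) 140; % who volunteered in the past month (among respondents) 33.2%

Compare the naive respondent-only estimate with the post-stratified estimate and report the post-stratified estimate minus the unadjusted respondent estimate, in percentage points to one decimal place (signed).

+3.6 percentage points

Without adjustment, the pooled respondent share is:
  (160/360)×9.1 + (60/360)×53.9 + (140/360)×33.2 = 25.9389%
Post-stratifying to population shares instead:
  0.42×9.1 + 0.31×53.9 + 0.27×33.2 = 29.495%
Difference = 29.495 − 25.9389 = 3.5561 pp.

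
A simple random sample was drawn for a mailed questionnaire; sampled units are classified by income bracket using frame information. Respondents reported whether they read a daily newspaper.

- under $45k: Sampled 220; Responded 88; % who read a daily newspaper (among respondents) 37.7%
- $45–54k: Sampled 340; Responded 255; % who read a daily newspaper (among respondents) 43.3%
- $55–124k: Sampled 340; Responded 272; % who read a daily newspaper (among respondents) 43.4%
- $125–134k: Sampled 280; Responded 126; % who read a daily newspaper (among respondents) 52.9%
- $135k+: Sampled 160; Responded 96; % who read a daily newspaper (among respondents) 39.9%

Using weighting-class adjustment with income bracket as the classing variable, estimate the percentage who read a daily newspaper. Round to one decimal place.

Class response rates: under $45k 88/220 = 40%, $45–54k 255/340 = 75%, $55–124k 272/340 = 80%, $125–134k 126/280 = 45%, $135k+ 96/160 = 60%.
With weight = n_sampled/n_responded per class, the weighted class total is n_sampled:
  under $45k: 220 × 37.7 = 8294
  $45–54k: 340 × 43.3 = 14722
  $55–124k: 340 × 43.4 = 14,756
  $125–134k: 280 × 52.9 = 14,812
  $135k+: 160 × 39.9 = 6384
Adjusted estimate = 58,968 / 1,340 = 44.006 → 44.0%.

44.0%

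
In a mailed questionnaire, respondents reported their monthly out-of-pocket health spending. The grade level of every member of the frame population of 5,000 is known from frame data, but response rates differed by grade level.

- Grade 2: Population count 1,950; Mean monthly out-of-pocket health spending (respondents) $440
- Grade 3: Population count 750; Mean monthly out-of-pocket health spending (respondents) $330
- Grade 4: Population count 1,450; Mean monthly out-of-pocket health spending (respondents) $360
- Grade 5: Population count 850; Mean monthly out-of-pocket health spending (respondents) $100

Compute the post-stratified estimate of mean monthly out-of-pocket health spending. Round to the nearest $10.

$340

Post-stratification weights by population share, not respondent share:
  Grade 2: (1,950/5,000) × 440 = 171.6
  Grade 3: (750/5,000) × 330 = 49.5
  Grade 4: (1,450/5,000) × 360 = 104.4
  Grade 5: (850/5,000) × 100 = 17
Post-stratified estimate = 342.5 → $340.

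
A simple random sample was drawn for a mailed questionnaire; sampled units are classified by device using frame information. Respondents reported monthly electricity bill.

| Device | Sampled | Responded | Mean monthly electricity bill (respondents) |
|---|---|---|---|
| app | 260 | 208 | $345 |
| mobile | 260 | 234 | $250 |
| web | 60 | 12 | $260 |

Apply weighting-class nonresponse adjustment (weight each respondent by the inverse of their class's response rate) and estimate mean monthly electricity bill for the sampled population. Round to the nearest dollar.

Class response rates: app 208/260 = 80%, mobile 234/260 = 90%, web 12/60 = 20%.
Inverse-response-rate weighting restores each class to its sampled count, so class totals weight by n_sampled:
  app: 260 × 345 = 89,700
  mobile: 260 × 250 = 65,000
  web: 60 × 260 = 15,600
Adjusted estimate = 170,300 / 580 = 293.621 → $294.

$294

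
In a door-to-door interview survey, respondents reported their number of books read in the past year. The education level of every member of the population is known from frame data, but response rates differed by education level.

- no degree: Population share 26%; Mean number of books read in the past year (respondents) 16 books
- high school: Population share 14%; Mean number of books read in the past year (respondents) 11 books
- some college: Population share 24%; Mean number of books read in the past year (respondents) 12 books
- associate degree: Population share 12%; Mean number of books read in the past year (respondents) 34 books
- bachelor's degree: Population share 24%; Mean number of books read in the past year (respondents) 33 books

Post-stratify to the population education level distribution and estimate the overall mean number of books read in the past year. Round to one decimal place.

Each cell contributes population-share × respondent value:
  no degree: 0.26 × 16 = 4.16
  high school: 0.14 × 11 = 1.54
  some college: 0.24 × 12 = 2.88
  associate degree: 0.12 × 34 = 4.08
  bachelor's degree: 0.24 × 33 = 7.92
Post-stratified estimate = 20.58 → 20.6.

20.6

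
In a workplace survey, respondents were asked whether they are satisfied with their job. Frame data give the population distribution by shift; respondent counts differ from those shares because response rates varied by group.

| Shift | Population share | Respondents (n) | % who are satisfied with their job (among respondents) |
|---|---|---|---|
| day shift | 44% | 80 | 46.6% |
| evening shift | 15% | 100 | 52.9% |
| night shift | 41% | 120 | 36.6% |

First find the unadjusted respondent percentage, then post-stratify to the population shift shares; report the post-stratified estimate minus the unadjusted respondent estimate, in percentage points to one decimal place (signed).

Without adjustment, the pooled respondent share is:
  (80/300)×46.6 + (100/300)×52.9 + (120/300)×36.6 = 44.7%
Post-stratifying to population shares instead:
  0.44×46.6 + 0.15×52.9 + 0.41×36.6 = 43.445%
Difference = 43.445 − 44.7 = -1.255 pp.

-1.3 percentage points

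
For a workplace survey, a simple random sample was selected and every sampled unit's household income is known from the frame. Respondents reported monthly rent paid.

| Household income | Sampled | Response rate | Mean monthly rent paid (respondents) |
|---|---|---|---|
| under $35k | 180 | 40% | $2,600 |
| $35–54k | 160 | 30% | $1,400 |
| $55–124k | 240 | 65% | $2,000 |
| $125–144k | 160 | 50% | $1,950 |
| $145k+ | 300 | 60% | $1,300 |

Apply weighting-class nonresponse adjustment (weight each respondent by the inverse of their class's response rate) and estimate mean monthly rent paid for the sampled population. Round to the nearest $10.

Each respondent's weight = sampled/responded in their class; summing within a class gives n_sampled, so:
  under $35k: 180 × 2600 = 468,000
  $35–54k: 160 × 1400 = 224,000
  $55–124k: 240 × 2000 = 480,000
  $125–144k: 160 × 1950 = 312,000
  $145k+: 300 × 1300 = 390,000
Adjusted estimate = 1,874,000 / 1,040 = 1801.92 → $1,800.

$1,800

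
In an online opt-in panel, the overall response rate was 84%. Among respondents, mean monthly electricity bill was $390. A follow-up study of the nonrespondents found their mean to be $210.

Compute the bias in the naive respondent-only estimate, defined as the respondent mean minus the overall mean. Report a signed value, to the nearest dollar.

+$29

Nonresponse fraction = 1 − 0.84 = 0.16.
Bias = (nonresponse fraction) × (respondent mean − nonrespondent mean)
     = 0.16 × (390 − 210) = 0.16 × 180 = 28.8.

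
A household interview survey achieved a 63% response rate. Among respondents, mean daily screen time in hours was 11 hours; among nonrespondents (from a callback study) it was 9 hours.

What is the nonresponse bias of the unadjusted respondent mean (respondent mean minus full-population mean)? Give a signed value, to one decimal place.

+0.7

Nonresponse fraction = 1 − 0.63 = 0.37.
Bias = (nonresponse fraction) × (respondent mean − nonrespondent mean)
     = 0.37 × (11 − 9) = 0.37 × 2 = 0.74.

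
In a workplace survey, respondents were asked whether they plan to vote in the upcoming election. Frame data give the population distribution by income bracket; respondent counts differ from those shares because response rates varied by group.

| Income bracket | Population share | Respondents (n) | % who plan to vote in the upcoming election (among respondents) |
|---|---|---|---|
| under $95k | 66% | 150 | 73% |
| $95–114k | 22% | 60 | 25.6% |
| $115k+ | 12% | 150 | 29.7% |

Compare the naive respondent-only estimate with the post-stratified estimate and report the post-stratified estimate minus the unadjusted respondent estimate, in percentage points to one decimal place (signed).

+10.3 percentage points

Without adjustment, the pooled respondent share is:
  (150/360)×73 + (60/360)×25.6 + (150/360)×29.7 = 47.0583%
Post-stratified estimate weights by population shares:
  0.66×73 + 0.22×25.6 + 0.12×29.7 = 57.376%
Difference = 57.376 − 47.0583 = 10.3177 pp.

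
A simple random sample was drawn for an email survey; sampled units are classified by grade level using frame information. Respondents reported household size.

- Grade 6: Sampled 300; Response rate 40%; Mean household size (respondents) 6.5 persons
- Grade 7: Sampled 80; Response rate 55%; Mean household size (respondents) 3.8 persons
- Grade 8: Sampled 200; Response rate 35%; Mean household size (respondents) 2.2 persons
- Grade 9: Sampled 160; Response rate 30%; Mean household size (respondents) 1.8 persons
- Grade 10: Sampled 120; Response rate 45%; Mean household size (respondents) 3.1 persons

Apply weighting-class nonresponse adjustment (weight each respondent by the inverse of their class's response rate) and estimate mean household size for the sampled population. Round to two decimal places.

3.90

Inverse-response-rate weighting restores each class to its sampled count, so class totals weight by n_sampled:
  Grade 6: 300 × 6.5 = 1950
  Grade 7: 80 × 3.8 = 304
  Grade 8: 200 × 2.2 = 440
  Grade 9: 160 × 1.8 = 288
  Grade 10: 120 × 3.1 = 372
Adjusted estimate = 3354 / 860 = 3.9 → 3.90.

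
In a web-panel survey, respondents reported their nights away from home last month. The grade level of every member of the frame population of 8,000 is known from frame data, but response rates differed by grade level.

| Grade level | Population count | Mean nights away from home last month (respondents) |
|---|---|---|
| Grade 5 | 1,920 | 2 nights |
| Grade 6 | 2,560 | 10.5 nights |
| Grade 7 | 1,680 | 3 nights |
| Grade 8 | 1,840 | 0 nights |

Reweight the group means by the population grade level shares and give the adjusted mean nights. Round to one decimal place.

4.5

Reweight to the known grade level distribution:
  Grade 5: (1,920/8,000) × 2 = 0.48
  Grade 6: (2,560/8,000) × 10.5 = 3.36
  Grade 7: (1,680/8,000) × 3 = 0.63
  Grade 8: (1,840/8,000) × 0 = 0
Post-stratified estimate = 4.47 → 4.5.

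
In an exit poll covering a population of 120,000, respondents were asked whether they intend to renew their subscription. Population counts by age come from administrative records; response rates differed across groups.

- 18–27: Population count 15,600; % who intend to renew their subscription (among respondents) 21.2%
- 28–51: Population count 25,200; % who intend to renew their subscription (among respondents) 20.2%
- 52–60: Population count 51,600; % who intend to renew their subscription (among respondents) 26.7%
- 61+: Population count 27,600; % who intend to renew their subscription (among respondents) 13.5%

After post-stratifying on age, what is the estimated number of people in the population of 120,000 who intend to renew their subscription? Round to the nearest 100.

25,900

Each cell contributes its population count × the respondent rate:
  18–27: 15,600 × 21.2% = 3307.2
  28–51: 25,200 × 20.2% = 5090.4
  52–60: 51,600 × 26.7% = 13777.2
  61+: 27,600 × 13.5% = 3726
Estimated total = 25900.8 → 25,900.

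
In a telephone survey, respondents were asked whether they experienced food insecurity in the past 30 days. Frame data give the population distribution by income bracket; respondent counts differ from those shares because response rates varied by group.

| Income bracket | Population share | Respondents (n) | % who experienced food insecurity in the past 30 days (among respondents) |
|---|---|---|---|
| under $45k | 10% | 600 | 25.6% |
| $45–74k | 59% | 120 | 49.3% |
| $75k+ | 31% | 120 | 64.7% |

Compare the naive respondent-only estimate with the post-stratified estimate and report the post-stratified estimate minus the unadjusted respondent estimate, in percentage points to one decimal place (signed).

+17.1 percentage points

Unadjusted (pooled respondent) estimate weights by respondent counts:
  (600/840)×25.6 + (120/840)×49.3 + (120/840)×64.7 = 34.5714%
Post-stratified estimate weights by population shares:
  0.1×25.6 + 0.59×49.3 + 0.31×64.7 = 51.704%
Difference = 51.704 − 34.5714 = 17.1326 pp.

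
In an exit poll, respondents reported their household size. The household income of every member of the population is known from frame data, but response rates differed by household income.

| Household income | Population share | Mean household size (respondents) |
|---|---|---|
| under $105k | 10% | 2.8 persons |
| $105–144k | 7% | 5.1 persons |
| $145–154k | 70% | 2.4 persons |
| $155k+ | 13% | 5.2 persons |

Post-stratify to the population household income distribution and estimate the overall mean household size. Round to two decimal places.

Weight each group's respondent value by its population share:
  under $105k: 0.1 × 2.8 = 0.28
  $105–144k: 0.07 × 5.1 = 0.357
  $145–154k: 0.7 × 2.4 = 1.68
  $155k+: 0.13 × 5.2 = 0.676
Post-stratified estimate = 2.993 → 2.99.

2.99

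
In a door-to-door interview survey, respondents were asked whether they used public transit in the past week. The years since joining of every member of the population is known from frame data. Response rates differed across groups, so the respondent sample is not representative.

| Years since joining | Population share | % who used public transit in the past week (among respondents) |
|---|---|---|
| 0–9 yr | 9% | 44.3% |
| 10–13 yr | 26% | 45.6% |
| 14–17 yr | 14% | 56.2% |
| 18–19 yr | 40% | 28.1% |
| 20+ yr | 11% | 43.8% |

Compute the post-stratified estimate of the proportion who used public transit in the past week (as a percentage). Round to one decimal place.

Post-stratification weights by population share, not respondent share:
  0–9 yr: 0.09 × 44.3 = 3.987
  10–13 yr: 0.26 × 45.6 = 11.856
  14–17 yr: 0.14 × 56.2 = 7.868
  18–19 yr: 0.4 × 28.1 = 11.24
  20+ yr: 0.11 × 43.8 = 4.818
Post-stratified estimate = 39.769 → 39.8%.

39.8%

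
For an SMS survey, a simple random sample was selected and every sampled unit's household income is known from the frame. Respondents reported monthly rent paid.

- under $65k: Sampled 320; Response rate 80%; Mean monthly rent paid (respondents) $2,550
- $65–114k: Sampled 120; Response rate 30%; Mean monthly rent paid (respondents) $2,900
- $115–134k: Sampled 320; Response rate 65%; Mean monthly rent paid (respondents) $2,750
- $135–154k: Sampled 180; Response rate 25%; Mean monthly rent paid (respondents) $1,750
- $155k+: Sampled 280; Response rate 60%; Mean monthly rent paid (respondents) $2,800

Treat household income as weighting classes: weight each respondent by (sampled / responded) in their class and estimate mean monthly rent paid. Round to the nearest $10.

$2,580

Inverse-response-rate weighting restores each class to its sampled count, so class totals weight by n_sampled:
  under $65k: 320 × 2550 = 816,000
  $65–114k: 120 × 2900 = 348,000
  $115–134k: 320 × 2750 = 880,000
  $135–154k: 180 × 1750 = 315,000
  $155k+: 280 × 2800 = 784,000
Adjusted estimate = 3,143,000 / 1,220 = 2576.23 → $2,580.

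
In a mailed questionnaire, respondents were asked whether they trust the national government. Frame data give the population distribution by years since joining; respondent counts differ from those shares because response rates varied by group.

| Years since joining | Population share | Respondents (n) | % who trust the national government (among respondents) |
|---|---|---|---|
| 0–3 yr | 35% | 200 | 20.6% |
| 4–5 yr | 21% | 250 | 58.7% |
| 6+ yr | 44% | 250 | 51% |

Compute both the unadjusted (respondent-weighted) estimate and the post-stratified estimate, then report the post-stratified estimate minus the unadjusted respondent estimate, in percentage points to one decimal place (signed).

Without adjustment, the pooled respondent share is:
  (200/700)×20.6 + (250/700)×58.7 + (250/700)×51 = 45.0643%
Post-stratified estimate weights by population shares:
  0.35×20.6 + 0.21×58.7 + 0.44×51 = 41.977%
Difference = 41.977 − 45.0643 = -3.0873 pp.

-3.1 percentage points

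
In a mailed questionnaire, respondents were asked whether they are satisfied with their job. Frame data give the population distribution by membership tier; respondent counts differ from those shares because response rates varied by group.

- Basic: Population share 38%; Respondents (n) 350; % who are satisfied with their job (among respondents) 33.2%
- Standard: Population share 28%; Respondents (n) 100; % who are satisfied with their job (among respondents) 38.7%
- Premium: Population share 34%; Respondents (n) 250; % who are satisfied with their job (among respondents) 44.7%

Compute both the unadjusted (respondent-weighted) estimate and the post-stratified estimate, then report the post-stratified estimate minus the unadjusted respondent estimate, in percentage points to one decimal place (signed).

+0.6 percentage points

Unadjusted (pooled respondent) estimate weights by respondent counts:
  (350/700)×33.2 + (100/700)×38.7 + (250/700)×44.7 = 38.0929%
Post-stratifying to population shares instead:
  0.38×33.2 + 0.28×38.7 + 0.34×44.7 = 38.65%
Difference = 38.65 − 38.0929 = 0.5571 pp.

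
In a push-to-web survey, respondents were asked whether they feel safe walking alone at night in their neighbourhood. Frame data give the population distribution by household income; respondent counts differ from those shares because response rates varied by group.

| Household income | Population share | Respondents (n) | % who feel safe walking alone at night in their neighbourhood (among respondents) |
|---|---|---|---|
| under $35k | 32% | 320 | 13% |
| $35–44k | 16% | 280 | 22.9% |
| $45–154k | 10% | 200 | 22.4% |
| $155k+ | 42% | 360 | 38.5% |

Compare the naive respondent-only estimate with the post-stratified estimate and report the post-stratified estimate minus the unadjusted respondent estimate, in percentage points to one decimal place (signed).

+1.3 percentage points

Naive respondent-only estimate (weights = respondent counts):
  (320/1160)×13 + (280/1160)×22.9 + (200/1160)×22.4 + (360/1160)×38.5 = 24.9241%
Post-stratifying to population shares instead:
  0.32×13 + 0.16×22.9 + 0.1×22.4 + 0.42×38.5 = 26.234%
Difference = 26.234 − 24.9241 = 1.3099 pp.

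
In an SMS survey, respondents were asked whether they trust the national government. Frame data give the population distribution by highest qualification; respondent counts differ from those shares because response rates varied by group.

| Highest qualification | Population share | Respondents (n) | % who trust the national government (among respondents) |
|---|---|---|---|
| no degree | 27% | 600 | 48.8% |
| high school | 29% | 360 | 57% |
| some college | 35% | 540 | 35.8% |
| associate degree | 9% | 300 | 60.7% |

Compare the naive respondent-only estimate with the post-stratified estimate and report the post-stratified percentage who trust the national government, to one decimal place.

47.7%

Unadjusted (pooled respondent) estimate weights by respondent counts:
  (600/1800)×48.8 + (360/1800)×57 + (540/1800)×35.8 + (300/1800)×60.7 = 48.5233%
Post-stratifying to population shares instead:
  0.27×48.8 + 0.29×57 + 0.35×35.8 + 0.09×60.7 = 47.699%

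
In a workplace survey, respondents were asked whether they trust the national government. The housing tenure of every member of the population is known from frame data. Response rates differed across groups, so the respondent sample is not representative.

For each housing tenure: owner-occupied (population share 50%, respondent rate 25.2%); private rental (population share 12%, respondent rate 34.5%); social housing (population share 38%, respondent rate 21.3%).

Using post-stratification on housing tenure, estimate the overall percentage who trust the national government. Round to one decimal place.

24.8%

Weight each group's respondent value by its population share:
  owner-occupied: 0.5 × 25.2 = 12.6
  private rental: 0.12 × 34.5 = 4.14
  social housing: 0.38 × 21.3 = 8.094
Post-stratified estimate = 24.834 → 24.8%.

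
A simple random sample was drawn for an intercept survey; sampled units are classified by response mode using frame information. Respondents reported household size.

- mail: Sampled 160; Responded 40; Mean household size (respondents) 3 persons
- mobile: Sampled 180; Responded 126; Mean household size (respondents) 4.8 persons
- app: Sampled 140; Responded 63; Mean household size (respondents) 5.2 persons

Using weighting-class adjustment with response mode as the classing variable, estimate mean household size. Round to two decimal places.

Response rates by class: mail 40/160 = 25%, mobile 126/180 = 70%, app 63/140 = 45%.
With weight = n_sampled/n_responded per class, the weighted class total is n_sampled:
  mail: 160 × 3 = 480
  mobile: 180 × 4.8 = 864
  app: 140 × 5.2 = 728
Adjusted estimate = 2072 / 480 = 4.31667 → 4.32.

4.32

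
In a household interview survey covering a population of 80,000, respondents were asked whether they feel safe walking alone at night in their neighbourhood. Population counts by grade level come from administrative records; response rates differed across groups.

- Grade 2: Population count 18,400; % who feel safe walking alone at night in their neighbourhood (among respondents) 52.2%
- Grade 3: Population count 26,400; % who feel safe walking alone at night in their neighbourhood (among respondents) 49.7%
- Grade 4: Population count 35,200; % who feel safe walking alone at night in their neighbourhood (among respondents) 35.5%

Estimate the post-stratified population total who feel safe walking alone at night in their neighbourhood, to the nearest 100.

Apply each group's respondent rate to its population count:
  Grade 2: 18,400 × 52.2% = 9604.8
  Grade 3: 26,400 × 49.7% = 13120.8
  Grade 4: 35,200 × 35.5% = 12,496
Estimated total = 35221.6 → 35,200.

35,200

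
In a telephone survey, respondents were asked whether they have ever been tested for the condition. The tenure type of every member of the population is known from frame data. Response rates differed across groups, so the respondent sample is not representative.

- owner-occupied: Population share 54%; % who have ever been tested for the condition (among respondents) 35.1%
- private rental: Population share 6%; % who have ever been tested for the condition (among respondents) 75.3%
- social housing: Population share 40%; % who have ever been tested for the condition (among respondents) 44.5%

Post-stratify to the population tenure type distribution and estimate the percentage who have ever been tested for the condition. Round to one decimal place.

41.3%

Each cell contributes population-share × respondent value:
  owner-occupied: 0.54 × 35.1 = 18.954
  private rental: 0.06 × 75.3 = 4.518
  social housing: 0.4 × 44.5 = 17.8
Post-stratified estimate = 41.272 → 41.3%.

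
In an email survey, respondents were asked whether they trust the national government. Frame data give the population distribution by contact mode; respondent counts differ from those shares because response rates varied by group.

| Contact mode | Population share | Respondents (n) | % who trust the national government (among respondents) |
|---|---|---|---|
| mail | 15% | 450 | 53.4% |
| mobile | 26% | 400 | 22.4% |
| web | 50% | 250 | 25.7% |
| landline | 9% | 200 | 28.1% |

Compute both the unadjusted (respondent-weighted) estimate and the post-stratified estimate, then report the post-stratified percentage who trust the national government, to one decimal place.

Without adjustment, the pooled respondent share is:
  (450/1300)×53.4 + (400/1300)×22.4 + (250/1300)×25.7 + (200/1300)×28.1 = 34.6423%
Reweighting by population contact mode shares:
  0.15×53.4 + 0.26×22.4 + 0.5×25.7 + 0.09×28.1 = 29.213%

29.2%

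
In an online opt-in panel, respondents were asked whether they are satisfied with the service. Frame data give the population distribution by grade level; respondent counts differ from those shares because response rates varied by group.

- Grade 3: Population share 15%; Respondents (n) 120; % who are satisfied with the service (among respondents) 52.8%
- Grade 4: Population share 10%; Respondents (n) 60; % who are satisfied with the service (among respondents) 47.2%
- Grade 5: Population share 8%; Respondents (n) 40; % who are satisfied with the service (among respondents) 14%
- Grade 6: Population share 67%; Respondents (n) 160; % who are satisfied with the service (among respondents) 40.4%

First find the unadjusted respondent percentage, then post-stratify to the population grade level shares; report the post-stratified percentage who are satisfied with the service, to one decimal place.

40.8%

Without adjustment, the pooled respondent share is:
  (120/380)×52.8 + (60/380)×47.2 + (40/380)×14 + (160/380)×40.4 = 42.6105%
Post-stratifying to population shares instead:
  0.15×52.8 + 0.1×47.2 + 0.08×14 + 0.67×40.4 = 40.828%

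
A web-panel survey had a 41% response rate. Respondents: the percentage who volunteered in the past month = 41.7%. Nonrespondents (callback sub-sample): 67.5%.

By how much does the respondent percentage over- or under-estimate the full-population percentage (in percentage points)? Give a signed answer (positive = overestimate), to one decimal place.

Nonresponse fraction = 1 − 0.41 = 0.59.
Bias = (nonresponse fraction) × (respondent percentage − nonrespondent percentage)
     = 0.59 × (41.7 − 67.5) = 0.59 × -25.8 = -15.222.

-15.2 percentage points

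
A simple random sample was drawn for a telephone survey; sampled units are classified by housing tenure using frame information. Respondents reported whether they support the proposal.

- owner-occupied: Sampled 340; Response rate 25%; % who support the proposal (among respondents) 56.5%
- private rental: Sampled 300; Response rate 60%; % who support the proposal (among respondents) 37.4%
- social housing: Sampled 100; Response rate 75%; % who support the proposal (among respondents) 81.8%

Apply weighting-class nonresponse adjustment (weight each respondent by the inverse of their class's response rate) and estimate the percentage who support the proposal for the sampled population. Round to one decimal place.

Inverse-response-rate weighting restores each class to its sampled count, so class totals weight by n_sampled:
  owner-occupied: 340 × 56.5 = 19,210
  private rental: 300 × 37.4 = 11,220
  social housing: 100 × 81.8 = 8180
Adjusted estimate = 38,610 / 740 = 52.1757 → 52.2%.

52.2%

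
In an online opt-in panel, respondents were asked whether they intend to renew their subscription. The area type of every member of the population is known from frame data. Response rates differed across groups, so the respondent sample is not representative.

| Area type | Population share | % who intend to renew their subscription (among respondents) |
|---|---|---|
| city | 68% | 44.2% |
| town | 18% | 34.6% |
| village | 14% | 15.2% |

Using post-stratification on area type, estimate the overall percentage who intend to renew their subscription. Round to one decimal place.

Post-stratification weights by population share, not respondent share:
  city: 0.68 × 44.2 = 30.056
  town: 0.18 × 34.6 = 6.228
  village: 0.14 × 15.2 = 2.128
Post-stratified estimate = 38.412 → 38.4%.

38.4%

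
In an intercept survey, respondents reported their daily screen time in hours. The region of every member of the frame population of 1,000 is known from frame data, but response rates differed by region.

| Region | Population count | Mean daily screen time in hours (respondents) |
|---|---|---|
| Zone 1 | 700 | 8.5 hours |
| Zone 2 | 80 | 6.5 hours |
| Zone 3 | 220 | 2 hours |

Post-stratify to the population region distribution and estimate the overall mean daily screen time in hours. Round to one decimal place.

Post-stratification weights by population share, not respondent share:
  Zone 1: (700/1,000) × 8.5 = 5.95
  Zone 2: (80/1,000) × 6.5 = 0.52
  Zone 3: (220/1,000) × 2 = 0.44
Post-stratified estimate = 6.91 → 6.9.

6.9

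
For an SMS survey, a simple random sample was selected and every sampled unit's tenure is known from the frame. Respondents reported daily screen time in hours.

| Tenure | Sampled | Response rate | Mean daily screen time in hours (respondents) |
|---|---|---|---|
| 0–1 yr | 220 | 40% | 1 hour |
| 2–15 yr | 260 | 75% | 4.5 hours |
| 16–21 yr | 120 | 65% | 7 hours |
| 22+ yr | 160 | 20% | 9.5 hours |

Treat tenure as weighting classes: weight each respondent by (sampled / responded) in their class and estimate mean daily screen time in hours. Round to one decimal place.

Each respondent's weight = sampled/responded in their class; summing within a class gives n_sampled, so:
  0–1 yr: 220 × 1 = 220
  2–15 yr: 260 × 4.5 = 1170
  16–21 yr: 120 × 7 = 840
  22+ yr: 160 × 9.5 = 1520
Adjusted estimate = 3750 / 760 = 4.93421 → 4.9.

4.9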